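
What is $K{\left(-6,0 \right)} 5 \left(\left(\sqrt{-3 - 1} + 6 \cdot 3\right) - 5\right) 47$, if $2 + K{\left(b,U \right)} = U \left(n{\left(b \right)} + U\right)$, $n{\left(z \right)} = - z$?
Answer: $-6110 - 940 i \approx -6110.0 - 940.0 i$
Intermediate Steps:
$K{\left(b,U \right)} = -2 + U \left(U - b\right)$ ($K{\left(b,U \right)} = -2 + U \left(- b + U\right) = -2 + U \left(U - b\right)$)
$K{\left(-6,0 \right)} 5 \left(\left(\sqrt{-3 - 1} + 6 \cdot 3\right) - 5\right) 47 = \left(-2 + 0^{2} - 0 \left(-6\right)\right) 5 \left(\left(\sqrt{-3 - 1} + 6 \cdot 3\right) - 5\right) 47 = \left(-2 + 0 + 0\right) 5 \left(\left(\sqrt{-4} + 18\right) - 5\right) 47 = - 2 \cdot 5 \left(\left(2 i + 18\right) - 5\right) 47 = - 2 \cdot 5 \left(\left(18 + 2 i\right) - 5\right) 47 = - 2 \cdot 5 \left(13 + 2 i\right) 47 = - 2 \left(65 + 10 i\right) 47 = \left(-130 - 20 i\right) 47 = -6110 - 940 i$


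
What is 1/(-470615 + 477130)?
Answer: 1/6515 ≈ 0.00015349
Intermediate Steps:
1/(-470615 + 477130) = 1/6515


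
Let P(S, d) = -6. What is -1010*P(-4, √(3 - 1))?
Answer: 6060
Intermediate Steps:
-1010*P(-4, √(3 - 1)) = -1010*(-6) = 6060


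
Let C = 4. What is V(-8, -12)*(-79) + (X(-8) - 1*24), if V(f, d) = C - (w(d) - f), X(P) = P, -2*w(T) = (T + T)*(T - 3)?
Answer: -13936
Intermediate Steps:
w(T) = -T*(-3 + T) (w(T) = -(T + T)*(T - 3)/2 = -2*T*(-3 + T)/2 = -T*(-3 + T))
V(f, d) = 4 + f - d*(3 - d) (V(f, d) = 4 - (d*(3 - d) - f) = 4 - (-f + d*(3 - d)) = 4 + (f - d*(3 - d)) = 4 + f - d*(3 - d))
V(-8, -12)*(-79) + (X(-8) - 1*24) = (4 - 8 - 12*(-3 - 12))*(-79) + (-8 - 1*24) = (4 - 8 - 12*(-15))*(-79) + (-8 - 24) = (4 - 8 + 180)*(-79) - 32 = 176*(-79) - 32 = -13904 - 32 = -13936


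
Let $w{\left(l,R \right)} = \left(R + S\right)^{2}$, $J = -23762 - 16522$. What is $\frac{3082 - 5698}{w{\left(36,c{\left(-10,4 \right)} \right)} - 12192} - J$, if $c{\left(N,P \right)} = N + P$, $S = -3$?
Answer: $\frac{162627380}{4037} \approx 40284.0$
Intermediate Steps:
$J = -40284$
$w{\left(l,R \right)} = \left(-3 + R\right)^{2}$ ($w{\left(l,R \right)} = \left(R - 3\right)^{2} = \left(-3 + R\right)^{2}$)
$\frac{3082 - 5698}{w{\left(36,c{\left(-10,4 \right)} \right)} - 12192} - J = \frac{3082 - 5698}{\left(-3 + \left(-10 + 4\right)\right)^{2} - 12192} - -40284 = - \frac{2616}{\left(-3 - 6\right)^{2} - 12192} + 40284 = - \frac{2616}{\left(-9\right)^{2} - 12192} + 40284 = - \frac{2616}{81 - 12192} + 40284 = - \frac{2616}{-12111} + 40284 = \left(-2616\right) \left(- \frac{1}{12111}\right) + 40284 = \frac{872}{4037} + 40284 = \frac{162627380}{4037}$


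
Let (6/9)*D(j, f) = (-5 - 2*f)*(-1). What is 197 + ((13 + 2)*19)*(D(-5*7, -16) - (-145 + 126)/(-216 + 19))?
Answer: -4480957/394 ≈ -11373.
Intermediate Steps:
D(j, f) = 15/2 + 3*f (D(j, f) = 3*((-5 - 2*f)*(-1))/2 = 3*(5 + 2*f)/2 = 15/2 + 3*f)
197 + ((13 + 2)*19)*(D(-5*7, -16) - (-145 + 126)/(-216 + 19)) = 197 + ((13 + 2)*19)*((15/2 + 3*(-16)) - (-145 + 126)/(-216 + 19)) = 197 + (15*19)*((15/2 - 48) - (-19)/(-197)) = 197 + 285*(-81/2 - (-19)*(-1)/197) = 197 + 285*(-81/2 - 1*19/197) = 197 + 285*(-81/2 - 19/197) = 197 + 285*(-15995/394) = 197 - 4558575/394 = -4480957/394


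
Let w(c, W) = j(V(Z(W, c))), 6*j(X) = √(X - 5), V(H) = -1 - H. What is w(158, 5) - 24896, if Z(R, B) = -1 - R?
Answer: -24896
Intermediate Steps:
j(X) = √(-5 + X)/6 (j(X) = √(X - 5)/6 = √(-5 + X)/6)
w(c, W) = √(-5 + W)/6 (w(c, W) = √(-5 + (-1 - (-1 - W)))/6 = √(-5 + (-1 + (1 + W)))/6 = √(-5 + W)/6)
w(158, 5) - 24896 = √(-5 + 5)/6 - 24896 = √0/6 - 24896 = (⅙)*0 - 24896 = 0 - 24896 = -24896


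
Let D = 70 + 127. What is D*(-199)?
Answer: -39203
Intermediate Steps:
D = 197
D*(-199) = 197*(-199) = -39203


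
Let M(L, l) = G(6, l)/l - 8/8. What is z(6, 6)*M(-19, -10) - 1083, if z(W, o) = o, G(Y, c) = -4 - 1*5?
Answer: -5418/5 ≈ -1083.6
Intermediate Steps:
G(Y, c) = -9 (G(Y, c) = -4 - 5 = -9)
M(L, l) = -1 - 9/l (M(L, l) = -9/l - 8/8 = -9/l - 8*⅛ = -9/l - 1 = -1 - 9/l)
z(6, 6)*M(-19, -10) - 1083 = 6*((-9 - 1*(-10))/(-10)) - 1083 = 6*(-(-9 + 10)/10) - 1083 = 6*(-⅒*1) - 1083 = 6*(-⅒) - 1083 = -⅗ - 1083 = -5418/5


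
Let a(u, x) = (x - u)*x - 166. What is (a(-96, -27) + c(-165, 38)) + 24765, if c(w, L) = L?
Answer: 22774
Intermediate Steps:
a(u, x) = -166 + x*(x - u) (a(u, x) = x*(x - u) - 166 = -166 + x*(x - u))
(a(-96, -27) + c(-165, 38)) + 24765 = ((-166 + (-27)**2 - 1*(-96)*(-27)) + 38) + 24765 = ((-166 + 729 - 2592) + 38) + 24765 = (-2029 + 38) + 24765 = -1991 + 24765 = 22774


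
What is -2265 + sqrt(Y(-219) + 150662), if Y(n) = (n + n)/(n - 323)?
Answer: -2265 + sqrt(11064827291)/271 ≈ -1876.8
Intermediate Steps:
Y(n) = 2*n/(-323 + n) (Y(n) = (2*n)/(-323 + n) = 2*n/(-323 + n))
-2265 + sqrt(Y(-219) + 150662) = -2265 + sqrt(2*(-219)/(-323 - 219) + 150662) = -2265 + sqrt(2*(-219)/(-542) + 150662) = -2265 + sqrt(2*(-219)*(-1/542) + 150662) = -2265 + sqrt(219/271 + 150662) = -2265 + sqrt(40829621/271) = -2265 + sqrt(11064827291)/271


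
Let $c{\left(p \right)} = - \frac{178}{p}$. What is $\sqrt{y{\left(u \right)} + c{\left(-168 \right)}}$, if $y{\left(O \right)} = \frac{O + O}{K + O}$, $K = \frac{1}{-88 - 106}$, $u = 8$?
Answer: $\frac{5 \sqrt{57726669}}{21714} \approx 1.7495$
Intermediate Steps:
$K = - \frac{1}{194}$ ($K = \frac{1}{-194} = - \frac{1}{194} \approx -0.0051546$)
$y{\left(O \right)} = \frac{2 O}{- \frac{1}{194} + O}$ ($y{\left(O \right)} = \frac{O + O}{- \frac{1}{194} + O} = \frac{2 O}{- \frac{1}{194} + O}$)
$\sqrt{y{\left(u \right)} + c{\left(-168 \right)}} = \sqrt{388 \cdot 8 \frac{1}{-1 + 194 \cdot 8} - \frac{178}{-168}} = \sqrt{388 \cdot 8 \frac{1}{-1 + 1552} - - \frac{89}{84}} = \sqrt{388 \cdot 8 \cdot \frac{1}{1551} + \frac{89}{84}} = \sqrt{\frac{3104}{1551} + \frac{89}{84}} = \sqrt{\frac{132925}{43428}} = \frac{5 \sqrt{57726669}}{21714}$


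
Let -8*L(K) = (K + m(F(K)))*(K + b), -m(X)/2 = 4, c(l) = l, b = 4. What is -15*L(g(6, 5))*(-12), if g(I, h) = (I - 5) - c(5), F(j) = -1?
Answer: 0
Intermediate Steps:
m(X) = -8 (m(X) = -2*4 = -8)
g(I, h) = -10 + I (g(I, h) = (I - 5) - 1*5 = (-5 + I) - 5 = -10 + I)
L(K) = -(-8 + K)*(4 + K)/8 (L(K) = -(K - 8)*(K + 4)/8 = -(-8 + K)*(4 + K)/8)
-15*L(g(6, 5))*(-12) = -15*(4 + (-10 + 6)/2 - (-10 + 6)**2/8)*(-12) = -15*(4 + (1/2)*(-4) - 1/8*(-4)**2)*(-12) = -15*(4 - 2 - 1/8*16)*(-12) = -15*(4 - 2 - 2)*(-12) = -15*0*(-12) = 0*(-12) = 0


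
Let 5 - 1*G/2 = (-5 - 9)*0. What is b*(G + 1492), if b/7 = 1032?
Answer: 10850448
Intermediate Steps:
b = 7224 (b = 7*1032 = 7224)
G = 10 (G = 10 - 2*(-5 - 9)*0 = 10 - (-28)*0 = 10 - 2*0 = 10 + 0 = 10)
b*(G + 1492) = 7224*(10 + 1492) = 7224*1502 = 10850448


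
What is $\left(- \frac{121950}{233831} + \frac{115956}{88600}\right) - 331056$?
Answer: $- \frac{1714653017788041}{5179356650} \approx -3.3106 \cdot 10^{5}$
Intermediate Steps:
$\left(- \frac{121950}{233831} + \frac{115956}{88600}\right) - 331056 = \left(\left(-121950\right) \frac{1}{233831} + 115956 \cdot \frac{1}{88600}\right) - 331056 = \left(- \frac{121950}{233831} + \frac{28989}{22150}\right) - 331056 = \frac{4077334359}{5179356650} - 331056 = - \frac{1714653017788041}{5179356650}$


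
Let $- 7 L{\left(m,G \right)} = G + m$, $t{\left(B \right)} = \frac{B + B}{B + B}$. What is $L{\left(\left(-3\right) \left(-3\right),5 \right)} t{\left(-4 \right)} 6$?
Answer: $-12$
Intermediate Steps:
$t{\left(B \right)} = 1$ ($t{\left(B \right)} = \frac{2 B}{2 B} = 2 B \frac{1}{2 B} = 1$)
$L{\left(m,G \right)} = - \frac{G}{7} - \frac{m}{7}$ ($L{\left(m,G \right)} = - \frac{G + m}{7} = - \frac{G}{7} - \frac{m}{7}$)
$L{\left(\left(-3\right) \left(-3\right),5 \right)} t{\left(-4 \right)} 6 = \left(\left(- \frac{1}{7}\right) 5 - \frac{\left(-3\right) \left(-3\right)}{7}\right) 1 \cdot 6 = \left(- \frac{5}{7} - \frac{9}{7}\right) 1 \cdot 6 = \left(-2\right) 1 \cdot 6 = \left(-2\right) 6 = -12$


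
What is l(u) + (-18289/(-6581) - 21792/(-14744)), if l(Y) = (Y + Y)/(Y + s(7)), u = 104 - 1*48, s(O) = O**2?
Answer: 968559593/181931745 ≈ 5.3238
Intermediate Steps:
u = 56 (u = 104 - 48 = 56)
l(Y) = 2*Y/(49 + Y) (l(Y) = (Y + Y)/(Y + 7**2) = (2*Y)/(Y + 49) = (2*Y)/(49 + Y) = 2*Y/(49 + Y))
l(u) + (-18289/(-6581) - 21792/(-14744)) = 2*56/(49 + 56) + (-18289/(-6581) - 21792/(-14744)) = 2*56/105 + (-18289*(-1/6581) - 21792*(-1/14744)) = 2*56*(1/105) + (18289/6581 + 2724/1843) = 16/15 + 51633271/12128783 = 968559593/181931745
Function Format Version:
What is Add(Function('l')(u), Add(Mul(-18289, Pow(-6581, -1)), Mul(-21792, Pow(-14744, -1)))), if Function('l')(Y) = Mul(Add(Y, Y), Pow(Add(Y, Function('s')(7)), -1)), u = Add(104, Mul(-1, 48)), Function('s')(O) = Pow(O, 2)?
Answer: Rational(968559593, 181931745) ≈ 5.3238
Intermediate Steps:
u = 56 (u = Add(104, -48) = 56)
Function('l')(Y) = Mul(2, Y, Pow(Add(49, Y), -1)) (Function('l')(Y) = Mul(Add(Y, Y), Pow(Add(Y, Pow(7, 2)), -1)) = Mul(Mul(2, Y), Pow(Add(Y, 49), -1)) = Mul(Mul(2, Y), Pow(Add(49, Y), -1)) = Mul(2, Y, Pow(Add(49, Y), -1)))
Add(Function('l')(u), Add(Mul(-18289, Pow(-6581, -1)), Mul(-21792, Pow(-14744, -1)))) = Add(Mul(2, 56, Pow(Add(49, 56), -1)), Add(Mul(-18289, Pow(-6581, -1)), Mul(-21792, Pow(-14744, -1)))) = Add(Mul(2, 56, Pow(105, -1)), Add(Mul(-18289, Rational(-1, 6581)), Mul(-21792, Rational(-1, 14744)))) = Add(Mul(2, 56, Rational(1, 105)), Add(Rational(18289, 6581), Rational(2724, 1843))) = Add(Rational(16, 15), Rational(51633271, 12128783)) = Rational(968559593, 181931745)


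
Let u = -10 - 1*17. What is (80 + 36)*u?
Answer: -3132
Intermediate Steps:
u = -27 (u = -10 - 17 = -27)
(80 + 36)*u = (80 + 36)*(-27) = 116*(-27) = -3132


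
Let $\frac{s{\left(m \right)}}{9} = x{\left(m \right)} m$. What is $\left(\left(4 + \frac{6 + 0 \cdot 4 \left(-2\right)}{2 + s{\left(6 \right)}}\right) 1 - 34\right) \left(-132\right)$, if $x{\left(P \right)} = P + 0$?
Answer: $\frac{645084}{163} \approx 3957.6$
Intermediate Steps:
$x{\left(P \right)} = P$
$s{\left(m \right)} = 9 m^{2}$ ($s{\left(m \right)} = 9 m m = 9 m^{2}$)
$\left(\left(4 + \frac{6 + 0 \cdot 4 \left(-2\right)}{2 + s{\left(6 \right)}}\right) 1 - 34\right) \left(-132\right) = \left(\left(4 + \frac{6 + 0 \cdot 4 \left(-2\right)}{2 + 9 \cdot 6^{2}}\right) 1 - 34\right) \left(-132\right) = \left(\left(4 + \frac{6 + 0 \left(-2\right)}{2 + 9 \cdot 36}\right) 1 - 34\right) \left(-132\right) = \left(\left(4 + \frac{6 + 0}{2 + 324}\right) 1 - 34\right) \left(-132\right) = \left(\left(4 + \frac{6}{326}\right) 1 - 34\right) \left(-132\right) = \left(\left(4 + 6 \cdot \frac{1}{326}\right) 1 - 34\right) \left(-132\right) = \left(\left(4 + \frac{3}{163}\right) 1 - 34\right) \left(-132\right) = \left(\frac{655}{163} \cdot 1 - 34\right) \left(-132\right) = \left(\frac{655}{163} - 34\right) \left(-132\right) = \left(- \frac{4887}{163}\right) \left(-132\right) = \frac{645084}{163}$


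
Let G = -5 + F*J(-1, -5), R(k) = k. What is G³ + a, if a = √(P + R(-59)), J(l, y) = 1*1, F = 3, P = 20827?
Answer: -8 + 4*√1298 ≈ 136.11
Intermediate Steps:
J(l, y) = 1
G = -2 (G = -5 + 3*1 = -5 + 3 = -2)
a = 4*√1298 (a = √(20827 - 59) = √20768 = 4*√1298 ≈ 144.11)
G³ + a = (-2)³ + 4*√1298 = -8 + 4*√1298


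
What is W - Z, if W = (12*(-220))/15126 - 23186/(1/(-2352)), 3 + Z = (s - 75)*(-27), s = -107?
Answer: 137466501841/2521 ≈ 5.4529e+7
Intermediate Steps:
Z = 4911 (Z = -3 + (-107 - 75)*(-27) = -3 - 182*(-27) = -3 + 4914 = 4911)
W = 137478882472/2521 (W = -2640*1/15126 - 23186/(-1/2352) = -440/2521 - 23186*(-2352) = -440/2521 + 54533472 = 137478882472/2521 ≈ 5.4533e+7)
W - Z = 137478882472/2521 - 1*4911 = 137478882472/2521 - 4911 = 137466501841/2521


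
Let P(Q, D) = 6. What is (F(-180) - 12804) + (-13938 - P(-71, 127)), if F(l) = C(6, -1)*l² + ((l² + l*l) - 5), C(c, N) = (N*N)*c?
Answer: 232447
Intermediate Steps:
C(c, N) = c*N² (C(c, N) = N²*c = c*N²)
F(l) = -5 + 8*l² (F(l) = (6*(-1)²)*l² + ((l² + l*l) - 5) = (6*1)*l² + ((l² + l²) - 5) = 6*l² + (2*l² - 5) = 6*l² + (-5 + 2*l²) = -5 + 8*l²)
(F(-180) - 12804) + (-13938 - P(-71, 127)) = ((-5 + 8*(-180)²) - 12804) + (-13938 - 1*6) = ((-5 + 8*32400) - 12804) + (-13938 - 6) = ((-5 + 259200) - 12804) - 13944 = (259195 - 12804) - 13944 = 246391 - 13944 = 232447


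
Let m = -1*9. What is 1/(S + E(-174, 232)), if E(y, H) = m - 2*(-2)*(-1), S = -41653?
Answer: -1/41666 ≈ -2.4000e-5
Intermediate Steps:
m = -9
E(y, H) = -13 (E(y, H) = -9 - 2*(-2)*(-1) = -9 + 4*(-1) = -9 - 4 = -13)
1/(S + E(-174, 232)) = 1/(-41653 - 13) = 1/(-41666) = -1/41666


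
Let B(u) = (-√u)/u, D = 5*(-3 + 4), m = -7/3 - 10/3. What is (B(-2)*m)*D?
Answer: -85*I*√2/6 ≈ -20.035*I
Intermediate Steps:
m = -17/3 (m = -7*⅓ - 10*⅓ = -7/3 - 10/3 = -17/3 ≈ -5.6667)
D = 5 (D = 5*1 = 5)
B(u) = -1/√u
(B(-2)*m)*D = (-1/√(-2)*(-17/3))*5 = (-(-1)*I*√2/2*(-17/3))*5 = ((I*√2/2)*(-17/3))*5 = -17*I*√2/6*5 = -85*I*√2/6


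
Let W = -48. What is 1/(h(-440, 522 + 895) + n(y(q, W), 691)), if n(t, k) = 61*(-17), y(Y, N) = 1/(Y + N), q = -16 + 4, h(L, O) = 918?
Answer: -1/119 ≈ -0.0084034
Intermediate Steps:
q = -12
y(Y, N) = 1/(N + Y)
n(t, k) = -1037
1/(h(-440, 522 + 895) + n(y(q, W), 691)) = 1/(918 - 1037) = 1/(-119) = -1/119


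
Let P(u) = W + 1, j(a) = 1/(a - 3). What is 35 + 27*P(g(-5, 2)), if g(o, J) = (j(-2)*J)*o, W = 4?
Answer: 170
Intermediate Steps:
j(a) = 1/(-3 + a)
g(o, J) = -J*o/5 (g(o, J) = (J/(-3 - 2))*o = (J/(-5))*o = (-J/5)*o = -J*o/5)
P(u) = 5 (P(u) = 4 + 1 = 5)
35 + 27*P(g(-5, 2)) = 35 + 27*5 = 35 + 135 = 170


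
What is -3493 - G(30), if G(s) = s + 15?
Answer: -3538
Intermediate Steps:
G(s) = 15 + s
-3493 - G(30) = -3493 - (15 + 30) = -3493 - 1*45 = -3493 - 45 = -3538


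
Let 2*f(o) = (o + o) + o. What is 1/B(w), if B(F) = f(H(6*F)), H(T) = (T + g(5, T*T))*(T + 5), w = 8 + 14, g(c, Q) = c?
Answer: 2/56307 ≈ 3.5520e-5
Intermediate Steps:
w = 22
H(T) = (5 + T)² (H(T) = (T + 5)*(T + 5) = (5 + T)*(5 + T) = (5 + T)²)
f(o) = 3*o/2 (f(o) = ((o + o) + o)/2 = (2*o + o)/2 = (3*o)/2 = 3*o/2)
B(F) = 75/2 + 54*F² + 90*F (B(F) = 3*(25 + (6*F)² + 10*(6*F))/2 = 3*(25 + 36*F² + 60*F)/2 = 75/2 + 54*F² + 90*F)
1/B(w) = 1/(75/2 + 54*22² + 90*22) = 1/(75/2 + 54*484 + 1980) = 1/(75/2 + 26136 + 1980) = 1/(56307/2) = 2/56307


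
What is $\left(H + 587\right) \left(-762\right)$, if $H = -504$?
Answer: $-63246$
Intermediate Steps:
$\left(H + 587\right) \left(-762\right) = \left(-504 + 587\right) \left(-762\right) = 83 \left(-762\right) = -63246$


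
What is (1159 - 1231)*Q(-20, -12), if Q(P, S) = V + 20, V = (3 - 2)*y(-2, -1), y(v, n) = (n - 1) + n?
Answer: -1224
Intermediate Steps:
y(v, n) = -1 + 2*n (y(v, n) = (-1 + n) + n = -1 + 2*n)
V = -3 (V = (3 - 2)*(-1 + 2*(-1)) = 1*(-1 - 2) = 1*(-3) = -3)
Q(P, S) = 17 (Q(P, S) = -3 + 20 = 17)
(1159 - 1231)*Q(-20, -12) = (1159 - 1231)*17 = -72*17 = -1224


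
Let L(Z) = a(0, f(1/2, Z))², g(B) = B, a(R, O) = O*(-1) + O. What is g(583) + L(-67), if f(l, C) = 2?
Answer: 583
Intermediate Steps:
a(R, O) = 0 (a(R, O) = -O + O = 0)
L(Z) = 0 (L(Z) = 0² = 0)
g(583) + L(-67) = 583 + 0 = 583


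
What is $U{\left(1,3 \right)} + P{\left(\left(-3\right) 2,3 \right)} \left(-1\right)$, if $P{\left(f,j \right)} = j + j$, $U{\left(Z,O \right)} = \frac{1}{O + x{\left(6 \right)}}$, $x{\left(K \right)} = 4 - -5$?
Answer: $- \frac{71}{12} \approx -5.9167$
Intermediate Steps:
$x{\left(K \right)} = 9$ ($x{\left(K \right)} = 4 + 5 = 9$)
$U{\left(Z,O \right)} = \frac{1}{9 + O}$ ($U{\left(Z,O \right)} = \frac{1}{O + 9} = \frac{1}{9 + O}$)
$P{\left(f,j \right)} = 2 j$
$U{\left(1,3 \right)} + P{\left(\left(-3\right) 2,3 \right)} \left(-1\right) = \frac{1}{9 + 3} + 2 \cdot 3 \left(-1\right) = \frac{1}{12} + 6 \left(-1\right) = \frac{1}{12} - 6 = - \frac{71}{12}$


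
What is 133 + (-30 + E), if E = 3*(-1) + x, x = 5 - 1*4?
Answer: 101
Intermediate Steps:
x = 1 (x = 5 - 4 = 1)
E = -2 (E = 3*(-1) + 1 = -3 + 1 = -2)
133 + (-30 + E) = 133 + (-30 - 2) = 133 - 32 = 101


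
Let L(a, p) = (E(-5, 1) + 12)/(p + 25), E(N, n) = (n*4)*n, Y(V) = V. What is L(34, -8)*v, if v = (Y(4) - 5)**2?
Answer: 16/17 ≈ 0.94118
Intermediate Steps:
E(N, n) = 4*n**2 (E(N, n) = (4*n)*n = 4*n**2)
L(a, p) = 16/(25 + p) (L(a, p) = (4*1**2 + 12)/(p + 25) = (4*1 + 12)/(25 + p) = (4 + 12)/(25 + p) = 16/(25 + p))
v = 1 (v = (4 - 5)**2 = (-1)**2 = 1)
L(34, -8)*v = (16/(25 - 8))*1 = (16/17)*1 = 16/17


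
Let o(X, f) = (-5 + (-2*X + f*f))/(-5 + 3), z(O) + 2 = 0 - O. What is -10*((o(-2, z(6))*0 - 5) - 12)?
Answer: 170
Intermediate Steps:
z(O) = -2 - O (z(O) = -2 + (0 - O) = -2 - O)
o(X, f) = 5/2 + X - f**2/2 (o(X, f) = (-5 + (-2*X + f**2))/(-2) = (-5 + (f**2 - 2*X))*(-1/2) = (-5 + f**2 - 2*X)*(-1/2) = 5/2 + X - f**2/2)
-10*((o(-2, z(6))*0 - 5) - 12) = -10*(((5/2 - 2 - (-2 - 1*6)**2/2)*0 - 5) - 12) = -10*(((5/2 - 2 - (-2 - 6)**2/2)*0 - 5) - 12) = -10*(((5/2 - 2 - 1/2*(-8)**2)*0 - 5) - 12) = -10*(((5/2 - 2 - 1/2*64)*0 - 5) - 12) = -10*(((5/2 - 2 - 32)*0 - 5) - 12) = -10*((-63/2*0 - 5) - 12) = -10*((0 - 5) - 12) = -10*(-5 - 12) = -10*(-17) = 170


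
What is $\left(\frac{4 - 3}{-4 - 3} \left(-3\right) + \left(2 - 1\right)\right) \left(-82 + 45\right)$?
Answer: $- \frac{370}{7} \approx -52.857$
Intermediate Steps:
$\left(\frac{4 - 3}{-4 - 3} \left(-3\right) + \left(2 - 1\right)\right) \left(-82 + 45\right) = \left(1 \frac{1}{-7} \left(-3\right) + \left(2 - 1\right)\right) \left(-37\right) = \left(1 \left(- \frac{1}{7}\right) \left(-3\right) + 1\right) \left(-37\right) = \left(\left(- \frac{1}{7}\right) \left(-3\right) + 1\right) \left(-37\right) = \left(\frac{3}{7} + 1\right) \left(-37\right) = \frac{10}{7} \left(-37\right) = - \frac{370}{7}$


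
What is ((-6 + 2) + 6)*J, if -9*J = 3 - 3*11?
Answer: 20/3 ≈ 6.6667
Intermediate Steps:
J = 10/3 (J = -(3 - 3*11)/9 = -(3 - 33)/9 = -⅑*(-30) = 10/3 ≈ 3.3333)
((-6 + 2) + 6)*J = ((-6 + 2) + 6)*(10/3) = (-4 + 6)*(10/3) = 2*(10/3) = 20/3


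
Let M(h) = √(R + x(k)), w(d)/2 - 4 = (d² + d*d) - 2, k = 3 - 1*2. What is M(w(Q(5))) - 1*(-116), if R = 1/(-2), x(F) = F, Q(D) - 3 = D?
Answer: 116 + √2/2 ≈ 116.71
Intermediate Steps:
Q(D) = 3 + D
k = 1 (k = 3 - 2 = 1)
w(d) = 4 + 4*d² (w(d) = 8 + 2*((d² + d*d) - 2) = 8 + 2*((d² + d²) - 2) = 8 + 2*(2*d² - 2) = 8 + 2*(-2 + 2*d²) = 8 + (-4 + 4*d²) = 4 + 4*d²)
R = -½ ≈ -0.50000
M(h) = √2/2 (M(h) = √(-½ + 1) = √(½) = √2/2)
M(w(Q(5))) - 1*(-116) = √2/2 - 1*(-116) = √2/2 + 116 = 116 + √2/2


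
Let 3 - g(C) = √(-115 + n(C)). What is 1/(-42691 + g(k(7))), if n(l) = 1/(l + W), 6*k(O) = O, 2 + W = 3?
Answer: -554944/23689450961 + I*√19357/23689450961 ≈ -2.3426e-5 + 5.8731e-9*I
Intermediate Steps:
W = 1 (W = -2 + 3 = 1)
k(O) = O/6
n(l) = 1/(1 + l) (n(l) = 1/(l + 1) = 1/(1 + l))
g(C) = 3 - √(-115 + 1/(1 + C))
1/(-42691 + g(k(7))) = 1/(-42691 + (3 - √(-(114 + 115*((⅙)*7))/(1 + (⅙)*7)))) = 1/(-42691 + (3 - √(-(114 + 115*(7/6))/(1 + 7/6)))) = 1/(-42691 + (3 - √(-(114 + 805/6)/13/6))) = 1/(-42691 + (3 - √(-1*6/13*1489/6))) = 1/(-42691 + (3 - √(-1489/13))) = 1/(-42691 + (3 - I*√19357/13)) = 1/(-42688 - I*√19357/13)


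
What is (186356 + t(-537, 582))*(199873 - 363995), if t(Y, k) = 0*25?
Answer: -30585119432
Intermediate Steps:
t(Y, k) = 0
(186356 + t(-537, 582))*(199873 - 363995) = (186356 + 0)*(199873 - 363995) = 186356*(-164122) = -30585119432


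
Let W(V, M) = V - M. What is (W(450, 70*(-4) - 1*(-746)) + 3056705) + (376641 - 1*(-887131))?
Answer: 4320461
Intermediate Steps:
(W(450, 70*(-4) - 1*(-746)) + 3056705) + (376641 - 1*(-887131)) = ((450 - (70*(-4) - 1*(-746))) + 3056705) + (376641 - 1*(-887131)) = ((450 - (-280 + 746)) + 3056705) + (376641 + 887131) = ((450 - 1*466) + 3056705) + 1263772 = ((450 - 466) + 3056705) + 1263772 = (-16 + 3056705) + 1263772 = 3056689 + 1263772 = 4320461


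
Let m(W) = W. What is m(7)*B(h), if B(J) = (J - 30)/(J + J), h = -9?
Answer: 91/6 ≈ 15.167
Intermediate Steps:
B(J) = (-30 + J)/(2*J) (B(J) = (-30 + J)/((2*J)) = (-30 + J)*(1/(2*J)) = (-30 + J)/(2*J))
m(7)*B(h) = 7*((½)*(-30 - 9)/(-9)) = 7*((½)*(-⅑)*(-39)) = 7*(13/6) = 91/6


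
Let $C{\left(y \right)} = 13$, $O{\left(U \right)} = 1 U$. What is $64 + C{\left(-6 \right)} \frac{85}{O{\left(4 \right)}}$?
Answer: $\frac{1361}{4} \approx 340.25$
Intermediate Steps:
$O{\left(U \right)} = U$
$64 + C{\left(-6 \right)} \frac{85}{O{\left(4 \right)}} = 64 + 13 \cdot \frac{85}{4} = 64 + \frac{1105}{4} = \frac{1361}{4}$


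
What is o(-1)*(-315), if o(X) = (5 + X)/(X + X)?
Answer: 630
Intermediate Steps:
o(X) = (5 + X)/(2*X) (o(X) = (5 + X)/((2*X)) = (5 + X)*(1/(2*X)) = (5 + X)/(2*X))
o(-1)*(-315) = ((½)*(5 - 1)/(-1))*(-315) = ((½)*(-1)*4)*(-315) = -2*(-315) = 630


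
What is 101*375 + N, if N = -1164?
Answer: 36711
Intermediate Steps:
101*375 + N = 101*375 - 1164 = 37875 - 1164 = 36711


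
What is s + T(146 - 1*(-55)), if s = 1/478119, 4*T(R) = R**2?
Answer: 19316485723/1912476 ≈ 10100.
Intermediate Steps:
T(R) = R**2/4
s = 1/478119 ≈ 2.0915e-6
s + T(146 - 1*(-55)) = 1/478119 + (146 - 1*(-55))**2/4 = 1/478119 + (146 + 55)**2/4 = 1/478119 + (1/4)*201**2 = 1/478119 + (1/4)*40401 = 1/478119 + 40401/4 = 19316485723/1912476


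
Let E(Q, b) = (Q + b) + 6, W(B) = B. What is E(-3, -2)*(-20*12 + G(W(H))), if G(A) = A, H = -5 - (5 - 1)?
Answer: -249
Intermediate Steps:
H = -9 (H = -5 - 4 = -9)
E(Q, b) = 6 + Q + b
E(-3, -2)*(-20*12 + G(W(H))) = (6 - 3 - 2)*(-20*12 - 9) = 1*(-240 - 9) = 1*(-249) = -249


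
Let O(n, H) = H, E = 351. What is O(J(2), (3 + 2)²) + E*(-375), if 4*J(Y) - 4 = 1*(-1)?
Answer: -131600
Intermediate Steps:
J(Y) = ¾ (J(Y) = 1 + (1*(-1))/4 = 1 + (¼)*(-1) = 1 - ¼ = ¾)
O(J(2), (3 + 2)²) + E*(-375) = (3 + 2)² + 351*(-375) = 5² - 131625 = 25 - 131625 = -131600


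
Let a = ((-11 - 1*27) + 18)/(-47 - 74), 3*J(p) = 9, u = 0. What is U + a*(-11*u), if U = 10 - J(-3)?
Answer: 7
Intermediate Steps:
J(p) = 3 (J(p) = (1/3)*9 = 3)
a = 20/121 (a = ((-11 - 27) + 18)/(-121) = (-38 + 18)*(-1/121) = -20*(-1/121) = 20/121 ≈ 0.16529)
U = 7 (U = 10 - 1*3 = 10 - 3 = 7)
U + a*(-11*u) = 7 + 20*(-11*0)/121 = 7 + (20/121)*0 = 7 + 0 = 7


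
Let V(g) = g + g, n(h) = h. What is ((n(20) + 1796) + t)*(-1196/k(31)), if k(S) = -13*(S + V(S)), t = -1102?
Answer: 21896/31 ≈ 706.32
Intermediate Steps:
V(g) = 2*g
k(S) = -39*S (k(S) = -13*(S + 2*S) = -39*S)
((n(20) + 1796) + t)*(-1196/k(31)) = ((20 + 1796) - 1102)*(-1196/((-39*31))) = (1816 - 1102)*(-1196/(-1209)) = 714*(-1196*(-1/1209)) = 714*(92/93) = 21896/31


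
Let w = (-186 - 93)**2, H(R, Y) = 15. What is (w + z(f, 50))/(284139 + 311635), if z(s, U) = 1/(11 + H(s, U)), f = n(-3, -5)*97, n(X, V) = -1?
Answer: 2023867/15490124 ≈ 0.13066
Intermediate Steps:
w = 77841 (w = (-279)**2 = 77841)
f = -97 (f = -1*97 = -97)
z(s, U) = 1/26 (z(s, U) = 1/(11 + 15) = 1/26)
(w + z(f, 50))/(284139 + 311635) = (77841 + 1/26)/(284139 + 311635) = (2023867/26)/595774 = (2023867/26)*(1/595774) = 2023867/15490124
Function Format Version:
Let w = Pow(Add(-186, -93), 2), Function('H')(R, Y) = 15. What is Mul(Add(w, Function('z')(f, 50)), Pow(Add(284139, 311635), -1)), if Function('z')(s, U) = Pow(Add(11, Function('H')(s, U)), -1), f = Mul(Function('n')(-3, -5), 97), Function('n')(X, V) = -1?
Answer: Rational(2023867, 15490124) ≈ 0.13066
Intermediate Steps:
w = 77841 (w = Pow(-279, 2) = 77841)
f = -97 (f = Mul(-1, 97) = -97)
Function('z')(s, U) = Rational(1, 26) (Function('z')(s, U) = Pow(Add(11, 15), -1) = Pow(26, -1) = Rational(1, 26))
Mul(Add(w, Function('z')(f, 50)), Pow(Add(284139, 311635), -1)) = Mul(Add(77841, Rational(1, 26)), Pow(Add(284139, 311635), -1)) = Mul(Rational(2023867, 26), Pow(595774, -1)) = Mul(Rational(2023867, 26), Rational(1, 595774)) = Rational(2023867, 15490124)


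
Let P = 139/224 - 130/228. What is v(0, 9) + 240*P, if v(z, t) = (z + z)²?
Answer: 3215/266 ≈ 12.086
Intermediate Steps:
v(z, t) = 4*z² (v(z, t) = (2*z)² = 4*z²)
P = 643/12768 (P = 139*(1/224) - 130*1/228 = 139/224 - 65/114 = 643/12768 ≈ 0.050360)
v(0, 9) + 240*P = 4*0² + 240*(643/12768) = 4*0 + 3215/266 = 0 + 3215/266 = 3215/266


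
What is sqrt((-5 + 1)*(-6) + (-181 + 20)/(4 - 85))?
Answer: sqrt(2105)/9 ≈ 5.0978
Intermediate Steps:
sqrt((-5 + 1)*(-6) + (-181 + 20)/(4 - 85)) = sqrt(-4*(-6) - 161/(-81)) = sqrt(24 - 161*(-1/81)) = sqrt(24 + 161/81) = sqrt(2105/81) = sqrt(2105)/9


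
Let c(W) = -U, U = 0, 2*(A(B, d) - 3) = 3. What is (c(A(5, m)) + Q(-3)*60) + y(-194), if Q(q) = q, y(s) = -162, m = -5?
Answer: -342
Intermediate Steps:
A(B, d) = 9/2 (A(B, d) = 3 + (½)*3 = 3 + 3/2 = 9/2)
c(W) = 0 (c(W) = -1*0 = 0)
(c(A(5, m)) + Q(-3)*60) + y(-194) = (0 - 3*60) - 162 = (0 - 180) - 162 = -180 - 162 = -342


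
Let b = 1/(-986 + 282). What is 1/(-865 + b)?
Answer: -704/608961 ≈ -0.0011561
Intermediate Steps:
b = -1/704 (b = 1/(-704) = -1/704 ≈ -0.0014205)
1/(-865 + b) = 1/(-865 - 1/704) = 1/(-608961/704) = -704/608961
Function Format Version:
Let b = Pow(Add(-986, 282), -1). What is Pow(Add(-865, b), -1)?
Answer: Rational(-704, 608961) ≈ -0.0011561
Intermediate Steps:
b = Rational(-1, 704) (b = Pow(-704, -1) = Rational(-1, 704) ≈ -0.0014205)
Pow(Add(-865, b), -1) = Pow(Add(-865, Rational(-1, 704)), -1) = Pow(Rational(-608961, 704), -1) = Rational(-704, 608961)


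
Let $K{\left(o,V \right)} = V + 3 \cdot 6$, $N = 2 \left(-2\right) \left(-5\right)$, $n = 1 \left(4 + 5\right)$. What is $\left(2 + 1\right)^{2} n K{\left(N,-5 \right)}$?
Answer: $1053$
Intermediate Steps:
$n = 9$ ($n = 1 \cdot 9 = 9$)
$N = 20$ ($N = \left(-4\right) \left(-5\right) = 20$)
$K{\left(o,V \right)} = 18 + V$ ($K{\left(o,V \right)} = V + 18 = 18 + V$)
$\left(2 + 1\right)^{2} n K{\left(N,-5 \right)} = \left(2 + 1\right)^{2} \cdot 9 \left(18 - 5\right) = 3^{2} \cdot 9 \cdot 13 = 9 \cdot 9 \cdot 13 = 81 \cdot 13 = 1053$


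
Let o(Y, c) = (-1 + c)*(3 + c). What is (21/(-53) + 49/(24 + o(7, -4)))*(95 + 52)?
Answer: 292236/1537 ≈ 190.13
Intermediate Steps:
(21/(-53) + 49/(24 + o(7, -4)))*(95 + 52) = (21/(-53) + 49/(24 + (-3 + (-4)² + 2*(-4))))*(95 + 52) = (21*(-1/53) + 49/(24 + (-3 + 16 - 8)))*147 = (-21/53 + 49/(24 + 5))*147 = (-21/53 + 49/29)*147 = (1988/1537)*147 = 292236/1537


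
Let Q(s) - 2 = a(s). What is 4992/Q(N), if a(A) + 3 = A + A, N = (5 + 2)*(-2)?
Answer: -4992/29 ≈ -172.14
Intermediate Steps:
N = -14 (N = 7*(-2) = -14)
a(A) = -3 + 2*A (a(A) = -3 + (A + A) = -3 + 2*A)
Q(s) = -1 + 2*s (Q(s) = 2 + (-3 + 2*s) = -1 + 2*s)
4992/Q(N) = 4992/(-1 + 2*(-14)) = 4992/(-1 - 28) = 4992/(-29) = 4992*(-1/29) = -4992/29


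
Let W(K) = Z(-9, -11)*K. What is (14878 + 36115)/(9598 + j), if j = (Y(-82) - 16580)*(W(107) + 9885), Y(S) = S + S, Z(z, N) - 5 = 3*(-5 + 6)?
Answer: -50993/179837706 ≈ -0.00028355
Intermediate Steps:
Z(z, N) = 8 (Z(z, N) = 5 + 3*(-5 + 6) = 5 + 3*1 = 5 + 3 = 8)
Y(S) = 2*S
W(K) = 8*K
j = -179847304 (j = (2*(-82) - 16580)*(8*107 + 9885) = (-164 - 16580)*(856 + 9885) = -16744*10741 = -179847304)
(14878 + 36115)/(9598 + j) = (14878 + 36115)/(9598 - 179847304) = 50993/(-179837706) = 50993*(-1/179837706) = -50993/179837706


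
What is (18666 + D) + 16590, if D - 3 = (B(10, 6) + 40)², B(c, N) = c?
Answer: 37759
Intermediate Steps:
D = 2503 (D = 3 + (10 + 40)² = 3 + 50² = 3 + 2500 = 2503)
(18666 + D) + 16590 = (18666 + 2503) + 16590 = 21169 + 16590 = 37759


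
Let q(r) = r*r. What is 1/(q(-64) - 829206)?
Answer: -1/825110 ≈ -1.2120e-6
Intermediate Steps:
q(r) = r²
1/(q(-64) - 829206) = 1/((-64)² - 829206) = 1/(4096 - 829206) = 1/(-825110) = -1/825110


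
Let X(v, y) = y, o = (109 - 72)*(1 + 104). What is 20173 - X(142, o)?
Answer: 16288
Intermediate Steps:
o = 3885 (o = 37*105 = 3885)
20173 - X(142, o) = 20173 - 1*3885 = 20173 - 3885 = 16288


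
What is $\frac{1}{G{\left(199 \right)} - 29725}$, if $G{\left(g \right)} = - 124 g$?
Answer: $- \frac{1}{54401} \approx -1.8382 \cdot 10^{-5}$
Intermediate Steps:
$\frac{1}{G{\left(199 \right)} - 29725} = \frac{1}{\left(-124\right) 199 - 29725} = \frac{1}{-24676 + \left(-42438 + 12713\right)} = \frac{1}{-24676 - 29725} = \frac{1}{-54401} = - \frac{1}{54401}$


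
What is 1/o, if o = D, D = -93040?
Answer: -1/93040 ≈ -1.0748e-5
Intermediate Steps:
o = -93040
1/o = 1/(-93040) = -1/93040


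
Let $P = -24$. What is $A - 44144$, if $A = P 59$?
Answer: $-45560$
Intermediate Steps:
$A = -1416$ ($A = \left(-24\right) 59 = -1416$)
$A - 44144 = -1416 - 44144 = -45560$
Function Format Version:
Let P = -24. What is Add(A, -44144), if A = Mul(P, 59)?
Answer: -45560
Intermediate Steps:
A = -1416 (A = Mul(-24, 59) = -1416)
Add(A, -44144) = Add(-1416, -44144) = -45560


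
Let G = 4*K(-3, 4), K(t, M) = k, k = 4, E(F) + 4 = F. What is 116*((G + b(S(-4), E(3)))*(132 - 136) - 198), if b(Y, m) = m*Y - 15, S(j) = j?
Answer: -25288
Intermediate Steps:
E(F) = -4 + F
b(Y, m) = -15 + Y*m (b(Y, m) = Y*m - 15 = -15 + Y*m)
K(t, M) = 4
G = 16 (G = 4*4 = 16)
116*((G + b(S(-4), E(3)))*(132 - 136) - 198) = 116*((16 + (-15 - 4*(-4 + 3)))*(132 - 136) - 198) = 116*((16 + (-15 - 4*(-1)))*(-4) - 198) = 116*((16 + (-15 + 4))*(-4) - 198) = 116*((16 - 11)*(-4) - 198) = 116*(5*(-4) - 198) = 116*(-20 - 198) = 116*(-218) = -25288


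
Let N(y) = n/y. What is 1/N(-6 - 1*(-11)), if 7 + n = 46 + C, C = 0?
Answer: 5/39 ≈ 0.12821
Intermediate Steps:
n = 39 (n = -7 + (46 + 0) = -7 + 46 = 39)
N(y) = 39/y
1/N(-6 - 1*(-11)) = 1/(39/(-6 - 1*(-11))) = 1/(39/(-6 + 11)) = 1/(39/5) = 5/39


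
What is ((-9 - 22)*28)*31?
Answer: -26908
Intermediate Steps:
((-9 - 22)*28)*31 = -31*28*31 = -868*31 = -26908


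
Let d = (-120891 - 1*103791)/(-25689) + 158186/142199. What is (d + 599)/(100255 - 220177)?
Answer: -741376770787/146023027737114 ≈ -0.0050771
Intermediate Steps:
d = 12004398624/1217650037 (d = (-120891 - 103791)*(-1/25689) + 158186*(1/142199) = -224682*(-1/25689) + 158186/142199 = 74894/8563 + 158186/142199 = 12004398624/1217650037 ≈ 9.8587)
(d + 599)/(100255 - 220177) = (12004398624/1217650037 + 599)/(100255 - 220177) = (741376770787/1217650037)/(-119922) = (741376770787/1217650037)*(-1/119922) = -741376770787/146023027737114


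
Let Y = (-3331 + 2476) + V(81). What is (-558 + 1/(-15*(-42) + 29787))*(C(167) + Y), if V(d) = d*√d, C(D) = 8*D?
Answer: -20536948850/30417 ≈ -6.7518e+5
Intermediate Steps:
V(d) = d^(3/2)
Y = -126 (Y = (-3331 + 2476) + 81^(3/2) = -855 + 729 = -126)
(-558 + 1/(-15*(-42) + 29787))*(C(167) + Y) = (-558 + 1/(-15*(-42) + 29787))*(8*167 - 126) = (-558 + 1/(630 + 29787))*(1336 - 126) = (-558 + 1/30417)*1210 = -16972685/30417*1210 = -20536948850/30417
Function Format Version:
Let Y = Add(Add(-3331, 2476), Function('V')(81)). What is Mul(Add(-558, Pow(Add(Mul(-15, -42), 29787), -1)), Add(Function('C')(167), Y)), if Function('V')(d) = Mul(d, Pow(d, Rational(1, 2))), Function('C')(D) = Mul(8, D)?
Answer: Rational(-20536948850, 30417) ≈ -6.7518e+5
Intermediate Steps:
Function('V')(d) = Pow(d, Rational(3, 2))
Y = -126 (Y = Add(Add(-3331, 2476), Pow(81, Rational(3, 2))) = Add(-855, 729) = -126)
Mul(Add(-558, Pow(Add(Mul(-15, -42), 29787), -1)), Add(Function('C')(167), Y)) = Mul(Add(-558, Pow(Add(Mul(-15, -42), 29787), -1)), Add(Mul(8, 167), -126)) = Mul(Add(-558, Pow(Add(630, 29787), -1)), Add(1336, -126)) = Mul(Add(-558, Pow(30417, -1)), 1210) = Mul(Add(-558, Rational(1, 30417)), 1210) = Mul(Rational(-16972685, 30417), 1210) = Rational(-20536948850, 30417)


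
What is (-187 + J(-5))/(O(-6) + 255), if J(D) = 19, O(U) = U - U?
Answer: -56/85 ≈ -0.65882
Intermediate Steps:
O(U) = 0
(-187 + J(-5))/(O(-6) + 255) = (-187 + 19)/(0 + 255) = -168/255 = -168*1/255 = -56/85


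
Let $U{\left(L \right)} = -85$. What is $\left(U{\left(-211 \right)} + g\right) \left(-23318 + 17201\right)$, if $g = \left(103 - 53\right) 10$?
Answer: $-2538555$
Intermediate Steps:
$g = 500$ ($g = 50 \cdot 10 = 500$)
$\left(U{\left(-211 \right)} + g\right) \left(-23318 + 17201\right) = \left(-85 + 500\right) \left(-23318 + 17201\right) = 415 \left(-6117\right) = -2538555$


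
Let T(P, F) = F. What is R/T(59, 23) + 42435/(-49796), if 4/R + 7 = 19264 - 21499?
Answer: -18545783/21760852 ≈ -0.85225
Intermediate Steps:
R = -2/1121 (R = 4/(-7 + (19264 - 21499)) = 4/(-7 - 2235) = 4/(-2242) = 4*(-1/2242) = -2/1121 ≈ -0.0017841)
R/T(59, 23) + 42435/(-49796) = -2/1121/23 + 42435/(-49796) = -2/1121*1/23 + 42435*(-1/49796) = -2/25783 - 42435/49796 = -18545783/21760852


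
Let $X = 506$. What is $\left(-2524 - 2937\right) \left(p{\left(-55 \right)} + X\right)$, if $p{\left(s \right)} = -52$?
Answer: $-2479294$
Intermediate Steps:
$\left(-2524 - 2937\right) \left(p{\left(-55 \right)} + X\right) = \left(-2524 - 2937\right) \left(-52 + 506\right) = \left(-5461\right) 454 = -2479294$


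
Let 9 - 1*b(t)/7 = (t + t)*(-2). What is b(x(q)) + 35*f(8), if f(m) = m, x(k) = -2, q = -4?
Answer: 287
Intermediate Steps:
b(t) = 63 + 28*t (b(t) = 63 - 7*(t + t)*(-2) = 63 - 7*2*t*(-2) = 63 - (-28)*t = 63 + 28*t)
b(x(q)) + 35*f(8) = (63 + 28*(-2)) + 35*8 = (63 - 56) + 280 = 7 + 280 = 287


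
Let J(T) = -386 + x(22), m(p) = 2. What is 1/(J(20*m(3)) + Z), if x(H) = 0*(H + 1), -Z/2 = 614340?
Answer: -1/1229066 ≈ -8.1363e-7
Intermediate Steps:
Z = -1228680 (Z = -2*614340 = -1228680)
x(H) = 0 (x(H) = 0*(1 + H) = 0)
J(T) = -386 (J(T) = -386 + 0 = -386)
1/(J(20*m(3)) + Z) = 1/(-386 - 1228680) = 1/(-1229066) = -1/1229066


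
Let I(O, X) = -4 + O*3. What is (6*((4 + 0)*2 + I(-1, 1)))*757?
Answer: 4542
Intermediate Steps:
I(O, X) = -4 + 3*O
(6*((4 + 0)*2 + I(-1, 1)))*757 = (6*((4 + 0)*2 + (-4 + 3*(-1))))*757 = (6*(4*2 + (-4 - 3)))*757 = (6*(8 - 7))*757 = (6*1)*757 = 6*757 = 4542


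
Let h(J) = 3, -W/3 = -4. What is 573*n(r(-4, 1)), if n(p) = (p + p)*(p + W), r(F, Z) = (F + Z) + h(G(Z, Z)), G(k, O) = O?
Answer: 0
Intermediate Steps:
W = 12 (W = -3*(-4) = 12)
r(F, Z) = 3 + F + Z (r(F, Z) = (F + Z) + 3 = 3 + F + Z)
n(p) = 2*p*(12 + p) (n(p) = (p + p)*(p + 12) = (2*p)*(12 + p) = 2*p*(12 + p))
573*n(r(-4, 1)) = 573*(2*(3 - 4 + 1)*(12 + (3 - 4 + 1))) = 573*(2*0*(12 + 0)) = 573*(2*0*12) = 573*0 = 0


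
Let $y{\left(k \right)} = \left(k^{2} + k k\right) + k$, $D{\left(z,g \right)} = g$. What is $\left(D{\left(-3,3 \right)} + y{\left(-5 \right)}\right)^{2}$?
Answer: $2304$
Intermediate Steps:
$y{\left(k \right)} = k + 2 k^{2}$ ($y{\left(k \right)} = \left(k^{2} + k^{2}\right) + k = 2 k^{2} + k = k + 2 k^{2}$)
$\left(D{\left(-3,3 \right)} + y{\left(-5 \right)}\right)^{2} = \left(3 - 5 \left(1 + 2 \left(-5\right)\right)\right)^{2} = \left(3 - 5 \left(1 - 10\right)\right)^{2} = \left(3 - -45\right)^{2} = \left(3 + 45\right)^{2} = 48^{2} = 2304$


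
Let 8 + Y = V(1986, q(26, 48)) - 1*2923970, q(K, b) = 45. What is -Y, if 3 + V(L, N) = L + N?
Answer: 2921950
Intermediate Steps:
V(L, N) = -3 + L + N (V(L, N) = -3 + (L + N) = -3 + L + N)
Y = -2921950 (Y = -8 + ((-3 + 1986 + 45) - 1*2923970) = -8 + (2028 - 2923970) = -8 - 2921942 = -2921950)
-Y = -1*(-2921950) = 2921950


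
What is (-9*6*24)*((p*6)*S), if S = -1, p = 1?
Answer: 7776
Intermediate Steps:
(-9*6*24)*((p*6)*S) = (-9*6*24)*((1*6)*(-1)) = (-54*24)*(6*(-1)) = -1296*(-6) = 7776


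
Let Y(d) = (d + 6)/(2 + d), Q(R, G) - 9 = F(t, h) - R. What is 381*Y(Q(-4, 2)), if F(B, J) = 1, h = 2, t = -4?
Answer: 1905/4 ≈ 476.25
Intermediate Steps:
Q(R, G) = 10 - R (Q(R, G) = 9 + (1 - R) = 10 - R)
Y(d) = (6 + d)/(2 + d)
381*Y(Q(-4, 2)) = 381*((6 + (10 - 1*(-4)))/(2 + (10 - 1*(-4)))) = 381*((6 + (10 + 4))/(2 + (10 + 4))) = 381*((6 + 14)/(2 + 14)) = 381*(20/16) = 381*((1/16)*20) = 381*(5/4) = 1905/4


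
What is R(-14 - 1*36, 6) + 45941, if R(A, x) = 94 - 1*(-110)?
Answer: 46145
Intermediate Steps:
R(A, x) = 204 (R(A, x) = 94 + 110 = 204)
R(-14 - 1*36, 6) + 45941 = 204 + 45941 = 46145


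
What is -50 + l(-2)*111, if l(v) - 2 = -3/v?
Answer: 677/2 ≈ 338.50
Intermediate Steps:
l(v) = 2 - 3/v
-50 + l(-2)*111 = -50 + (2 - 3/(-2))*111 = -50 + (2 - 3*(-1/2))*111 = -50 + (2 + 3/2)*111 = -50 + (7/2)*111 = -50 + 777/2 = 677/2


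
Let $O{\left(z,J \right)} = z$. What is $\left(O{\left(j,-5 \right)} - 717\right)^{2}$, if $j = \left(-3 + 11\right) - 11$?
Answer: $518400$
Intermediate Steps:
$j = -3$ ($j = 8 - 11 = -3$)
$\left(O{\left(j,-5 \right)} - 717\right)^{2} = \left(-3 - 717\right)^{2} = \left(-720\right)^{2} = 518400$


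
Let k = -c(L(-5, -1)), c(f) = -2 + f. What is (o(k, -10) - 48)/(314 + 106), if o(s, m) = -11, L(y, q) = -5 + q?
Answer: -59/420 ≈ -0.14048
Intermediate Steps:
k = 8 (k = -(-2 + (-5 - 1)) = -(-2 - 6) = -1*(-8) = 8)
(o(k, -10) - 48)/(314 + 106) = (-11 - 48)/(314 + 106) = -59/420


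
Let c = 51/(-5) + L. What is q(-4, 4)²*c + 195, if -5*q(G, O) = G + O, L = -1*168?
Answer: 195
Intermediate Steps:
L = -168
q(G, O) = -G/5 - O/5 (q(G, O) = -(G + O)/5 = -G/5 - O/5)
c = -891/5 (c = 51/(-5) - 168 = 51*(-⅕) - 168 = -51/5 - 168 = -891/5 ≈ -178.20)
q(-4, 4)²*c + 195 = (-⅕*(-4) - ⅕*4)²*(-891/5) + 195 = (⅘ - ⅘)²*(-891/5) + 195 = 0²*(-891/5) + 195 = 0*(-891/5) + 195 = 0 + 195 = 195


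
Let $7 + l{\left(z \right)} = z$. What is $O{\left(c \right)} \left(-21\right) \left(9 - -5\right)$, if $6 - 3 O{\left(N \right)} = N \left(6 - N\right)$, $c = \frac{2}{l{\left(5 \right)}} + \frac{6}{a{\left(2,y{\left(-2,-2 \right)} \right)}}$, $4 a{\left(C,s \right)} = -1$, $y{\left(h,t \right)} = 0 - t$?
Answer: $-76538$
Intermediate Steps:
$l{\left(z \right)} = -7 + z$
$y{\left(h,t \right)} = - t$
$a{\left(C,s \right)} = - \frac{1}{4}$ ($a{\left(C,s \right)} = \frac{1}{4} \left(-1\right) = - \frac{1}{4}$)
$c = -25$ ($c = \frac{2}{-7 + 5} + \frac{6}{- \frac{1}{4}} = \frac{2}{-2} + 6 \left(-4\right) = 2 \left(- \frac{1}{2}\right) - 24 = -1 - 24 = -25$)
$O{\left(N \right)} = 2 - \frac{N \left(6 - N\right)}{3}$
$O{\left(c \right)} \left(-21\right) \left(9 - -5\right) = \left(2 - -50 + \frac{\left(-25\right)^{2}}{3}\right) \left(-21\right) \left(9 - -5\right) = \left(2 + 50 + \frac{1}{3} \cdot 625\right) \left(-21\right) \left(9 + 5\right) = \left(2 + 50 + \frac{625}{3}\right) \left(-21\right) 14 = \frac{781}{3} \left(-21\right) 14 = \left(-5467\right) 14 = -76538$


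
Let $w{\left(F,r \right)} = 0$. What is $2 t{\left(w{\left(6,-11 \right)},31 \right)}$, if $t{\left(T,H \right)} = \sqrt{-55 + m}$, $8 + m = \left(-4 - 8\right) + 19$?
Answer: $4 i \sqrt{14} \approx 14.967 i$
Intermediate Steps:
$m = -1$ ($m = -8 + \left(\left(-4 - 8\right) + 19\right) = -8 + \left(-12 + 19\right) = -8 + 7 = -1$)
$t{\left(T,H \right)} = 2 i \sqrt{14}$ ($t{\left(T,H \right)} = \sqrt{-55 - 1} = \sqrt{-56} = 2 i \sqrt{14}$)
$2 t{\left(w{\left(6,-11 \right)},31 \right)} = 2 \cdot 2 i \sqrt{14} = 4 i \sqrt{14}$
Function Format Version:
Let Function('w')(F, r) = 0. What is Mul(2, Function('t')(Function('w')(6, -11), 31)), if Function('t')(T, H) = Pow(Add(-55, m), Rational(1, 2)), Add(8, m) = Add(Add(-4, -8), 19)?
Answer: Mul(4, I, Pow(14, Rational(1, 2))) ≈ Mul(14.967, I)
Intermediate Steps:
m = -1 (m = Add(-8, Add(Add(-4, -8), 19)) = Add(-8, Add(-12, 19)) = Add(-8, 7) = -1)
Function('t')(T, H) = Mul(2, I, Pow(14, Rational(1, 2))) (Function('t')(T, H) = Pow(Add(-55, -1), Rational(1, 2)) = Pow(-56, Rational(1, 2)) = Mul(2, I, Pow(14, Rational(1, 2))))
Mul(2, Function('t')(Function('w')(6, -11), 31)) = Mul(2, Mul(2, I, Pow(14, Rational(1, 2)))) = Mul(4, I, Pow(14, Rational(1, 2)))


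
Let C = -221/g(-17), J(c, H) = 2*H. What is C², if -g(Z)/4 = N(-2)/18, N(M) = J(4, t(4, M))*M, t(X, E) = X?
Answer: 3956121/1024 ≈ 3863.4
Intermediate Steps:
N(M) = 8*M (N(M) = (2*4)*M = 8*M)
g(Z) = 32/9 (g(Z) = -4*8*(-2)/18 = -(-64)/18 = -4*(-8/9) = 32/9)
C = -1989/32 (C = -221/32/9 = -221*9/32 = -1989/32 ≈ -62.156)
C² = (-1989/32)² = 3956121/1024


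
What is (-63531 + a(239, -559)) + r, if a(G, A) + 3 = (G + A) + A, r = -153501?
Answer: -217914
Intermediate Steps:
a(G, A) = -3 + G + 2*A (a(G, A) = -3 + ((G + A) + A) = -3 + ((A + G) + A) = -3 + (G + 2*A) = -3 + G + 2*A)
(-63531 + a(239, -559)) + r = (-63531 + (-3 + 239 + 2*(-559))) - 153501 = (-63531 + (-3 + 239 - 1118)) - 153501 = (-63531 - 882) - 153501 = -64413 - 153501 = -217914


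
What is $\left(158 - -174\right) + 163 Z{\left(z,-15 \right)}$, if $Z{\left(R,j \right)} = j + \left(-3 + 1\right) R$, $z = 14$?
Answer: $-6677$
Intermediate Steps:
$Z{\left(R,j \right)} = j - 2 R$
$\left(158 - -174\right) + 163 Z{\left(z,-15 \right)} = \left(158 - -174\right) + 163 \left(-15 - 28\right) = \left(158 + 174\right) + 163 \left(-15 - 28\right) = 332 + 163 \left(-43\right) = 332 - 7009 = -6677$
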